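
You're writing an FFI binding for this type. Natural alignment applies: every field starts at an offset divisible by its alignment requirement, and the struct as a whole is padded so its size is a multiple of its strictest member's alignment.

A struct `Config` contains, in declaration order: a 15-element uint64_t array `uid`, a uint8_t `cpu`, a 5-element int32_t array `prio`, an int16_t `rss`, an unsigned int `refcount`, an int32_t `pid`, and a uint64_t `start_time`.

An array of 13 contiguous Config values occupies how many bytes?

2184

@0: uid [120B, align 8] → 120
@120: cpu [1B, align 1] → 121
+3 pad (align 4)
@124: prio [20B, align 4] → 144
@144: rss [2B, align 2] → 146
+2 pad (align 4)
@148: refcount [4B, align 4] → 152
@152: pid [4B, align 4] → 156
+4 pad (align 8)
@160: start_time [8B, align 8] → 168
size 168, align 8
array of 13: 13 × 168 = 2184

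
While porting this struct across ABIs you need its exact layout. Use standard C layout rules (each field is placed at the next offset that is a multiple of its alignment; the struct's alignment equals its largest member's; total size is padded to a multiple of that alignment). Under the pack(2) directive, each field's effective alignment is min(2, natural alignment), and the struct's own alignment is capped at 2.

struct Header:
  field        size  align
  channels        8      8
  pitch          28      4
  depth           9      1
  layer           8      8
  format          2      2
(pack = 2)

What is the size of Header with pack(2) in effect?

56

@0: channels [8B, align 2] → 8
@8: pitch [28B, align 2] → 36
@36: depth [9B, align 1] → 45
+1 pad (align 2)
@46: layer [8B, align 2] → 54
@54: format [2B, align 2] → 56
size 56, align 2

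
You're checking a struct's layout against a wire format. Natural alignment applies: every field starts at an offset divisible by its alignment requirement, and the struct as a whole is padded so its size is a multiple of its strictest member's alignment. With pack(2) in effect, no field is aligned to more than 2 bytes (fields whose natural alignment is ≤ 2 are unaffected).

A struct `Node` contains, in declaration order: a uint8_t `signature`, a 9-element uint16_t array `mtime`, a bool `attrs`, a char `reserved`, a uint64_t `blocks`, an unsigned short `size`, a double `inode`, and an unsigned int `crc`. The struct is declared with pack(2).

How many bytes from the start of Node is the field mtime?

@0: signature [1B, align 1] → 1
+1 pad (align 2)
@2: mtime [18B, align 2] → 20

2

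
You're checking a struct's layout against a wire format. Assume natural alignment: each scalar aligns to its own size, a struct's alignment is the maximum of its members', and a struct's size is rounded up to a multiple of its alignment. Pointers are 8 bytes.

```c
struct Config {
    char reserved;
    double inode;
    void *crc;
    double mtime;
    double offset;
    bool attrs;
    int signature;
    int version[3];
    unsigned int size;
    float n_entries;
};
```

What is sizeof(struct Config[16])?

reserved at 0 (size 1, align 1) → ends 1
pad 7 to align 8 for inode
inode at 8 (size 8, align 8) → ends 16
crc at 16 (size 8, align 8) → ends 24
mtime at 24 (size 8, align 8) → ends 32
offset at 32 (size 8, align 8) → ends 40
attrs at 40 (size 1, align 1) → ends 41
pad 3 to align 4 for signature
signature at 44 (size 4, align 4) → ends 48
version at 48 (size 12, align 4) → ends 60
size at 60 (size 4, align 4) → ends 64
n_entries at 64 (size 4, align 4) → ends 68
tail pad 4 to reach multiple of 8
total 72 bytes, alignment 8
array of 16: 16 × 72 = 1152

1152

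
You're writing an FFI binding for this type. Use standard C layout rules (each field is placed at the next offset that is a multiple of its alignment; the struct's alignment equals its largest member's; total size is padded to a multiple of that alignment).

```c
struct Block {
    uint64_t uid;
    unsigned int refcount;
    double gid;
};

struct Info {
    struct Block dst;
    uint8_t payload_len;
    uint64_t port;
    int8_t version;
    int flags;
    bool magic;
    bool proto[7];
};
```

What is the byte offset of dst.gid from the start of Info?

16

Block: @0: uid [8B, align 8] → 8; @8: refcount [4B, align 4] → 12; +4 pad (align 8); @16: gid [8B, align 8] → 24; size 24, align 8
@0: dst [24B, align 8] → 24
within Block: gid at 16
0 + 16 = 16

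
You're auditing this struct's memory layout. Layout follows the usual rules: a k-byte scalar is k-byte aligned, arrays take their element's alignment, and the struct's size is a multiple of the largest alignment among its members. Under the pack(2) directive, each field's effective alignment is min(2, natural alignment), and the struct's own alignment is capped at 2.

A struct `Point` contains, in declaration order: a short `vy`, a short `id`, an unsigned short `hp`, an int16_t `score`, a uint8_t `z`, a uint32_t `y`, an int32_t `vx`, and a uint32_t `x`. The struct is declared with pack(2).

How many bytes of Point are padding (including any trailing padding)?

vy at 0 (size 2, align 2) → ends 2
id at 2 (size 2, align 2) → ends 4
hp at 4 (size 2, align 2) → ends 6
score at 6 (size 2, align 2) → ends 8
z at 8 (size 1, align 1) → ends 9
pad 1 to align 2 for y
y at 10 (size 4, align 2) → ends 14
vx at 14 (size 4, align 2) → ends 18
x at 18 (size 4, align 2) → ends 22
total 22 bytes, alignment 2
data bytes 21, size 22 → padding 1

1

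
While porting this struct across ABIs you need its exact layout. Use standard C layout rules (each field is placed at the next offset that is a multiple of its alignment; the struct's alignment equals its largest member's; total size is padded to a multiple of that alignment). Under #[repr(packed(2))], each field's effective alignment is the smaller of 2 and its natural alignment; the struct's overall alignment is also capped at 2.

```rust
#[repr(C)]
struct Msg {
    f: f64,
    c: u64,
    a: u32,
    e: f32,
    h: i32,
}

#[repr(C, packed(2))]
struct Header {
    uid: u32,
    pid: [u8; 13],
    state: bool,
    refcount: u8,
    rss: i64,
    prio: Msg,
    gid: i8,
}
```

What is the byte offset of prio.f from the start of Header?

28

Msg: f at 0 (size 8, align 8) → ends 8; c at 8 (size 8, align 8) → ends 16; a at 16 (size 4, align 4) → ends 20; e at 20 (size 4, align 4) → ends 24; h at 24 (size 4, align 4) → ends 28; tail pad 4 to reach multiple of 8; total 32 bytes, alignment 8
uid at 0 (size 4, align 2) → ends 4
pid at 4 (size 13, align 1) → ends 17
state at 17 (size 1, align 1) → ends 18
refcount at 18 (size 1, align 1) → ends 19
pad 1 to align 2 for rss
rss at 20 (size 8, align 2) → ends 28
prio at 28 (size 32, align 2) → ends 60
within Msg: f at 0
28 + 0 = 28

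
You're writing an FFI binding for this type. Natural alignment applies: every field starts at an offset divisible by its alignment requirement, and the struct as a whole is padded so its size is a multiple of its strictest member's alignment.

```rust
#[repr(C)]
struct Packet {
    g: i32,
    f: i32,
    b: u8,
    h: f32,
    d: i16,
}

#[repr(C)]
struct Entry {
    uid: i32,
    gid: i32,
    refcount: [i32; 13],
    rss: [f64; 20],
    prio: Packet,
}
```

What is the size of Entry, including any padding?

Packet: @0: g [4B, align 4] → 4; @4: f [4B, align 4] → 8; @8: b [1B, align 1] → 9; +3 pad (align 4); @12: h [4B, align 4] → 16; @16: d [2B, align 2] → 18; +2 tail pad (align 4); size 20, align 4
@0: uid [4B, align 4] → 4
@4: gid [4B, align 4] → 8
@8: refcount [52B, align 4] → 60
+4 pad (align 8)
@64: rss [160B, align 8] → 224
@224: prio [20B, align 4] → 244
+4 tail pad (align 8)
size 248, align 8

248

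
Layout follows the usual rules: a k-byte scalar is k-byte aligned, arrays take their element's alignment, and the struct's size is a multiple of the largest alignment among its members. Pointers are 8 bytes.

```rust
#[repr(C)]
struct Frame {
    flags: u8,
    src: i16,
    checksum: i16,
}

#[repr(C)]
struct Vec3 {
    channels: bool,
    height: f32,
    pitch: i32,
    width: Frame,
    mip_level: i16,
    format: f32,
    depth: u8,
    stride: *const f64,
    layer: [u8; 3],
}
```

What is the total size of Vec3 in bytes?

48 bytes

Frame: @0: flags [1B, align 1] → 1; +1 pad (align 2); @2: src [2B, align 2] → 4; @4: checksum [2B, align 2] → 6; size 6, align 2
@0: channels [1B, align 1] → 1
+3 pad (align 4)
@4: height [4B, align 4] → 8
@8: pitch [4B, align 4] → 12
@12: width [6B, align 2] → 18
@18: mip_level [2B, align 2] → 20
@20: format [4B, align 4] → 24
@24: depth [1B, align 1] → 25
+7 pad (align 8)
@32: stride [8B, align 8] → 40
@40: layer [3B, align 1] → 43
+5 tail pad (align 8)
size 48, align 8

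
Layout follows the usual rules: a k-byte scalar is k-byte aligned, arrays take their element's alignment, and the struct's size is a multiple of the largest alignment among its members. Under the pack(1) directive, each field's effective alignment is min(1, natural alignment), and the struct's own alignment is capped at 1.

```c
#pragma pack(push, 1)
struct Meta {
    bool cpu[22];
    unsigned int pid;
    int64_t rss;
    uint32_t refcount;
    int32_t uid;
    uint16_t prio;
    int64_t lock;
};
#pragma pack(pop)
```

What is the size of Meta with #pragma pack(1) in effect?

0..22  cpu  (22B, 1-aligned)
22..26  pid  (4B, 1-aligned)
26..34  rss  (8B, 1-aligned)
34..38  refcount  (4B, 1-aligned)
38..42  uid  (4B, 1-aligned)
42..44  prio  (2B, 1-aligned)
44..52  lock  (8B, 1-aligned)
sizeof = 52, alignof = 1

52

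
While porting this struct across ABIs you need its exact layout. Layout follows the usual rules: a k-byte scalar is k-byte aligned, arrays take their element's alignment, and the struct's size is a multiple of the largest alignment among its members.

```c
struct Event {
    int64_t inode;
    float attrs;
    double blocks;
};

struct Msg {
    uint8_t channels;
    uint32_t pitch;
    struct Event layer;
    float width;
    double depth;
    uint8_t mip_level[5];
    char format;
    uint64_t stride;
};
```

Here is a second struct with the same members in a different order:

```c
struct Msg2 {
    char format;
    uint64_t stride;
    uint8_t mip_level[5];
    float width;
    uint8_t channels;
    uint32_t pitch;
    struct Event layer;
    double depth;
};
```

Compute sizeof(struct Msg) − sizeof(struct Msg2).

-8

Event: inode at 0 (size 8, align 8) → ends 8; attrs at 8 (size 4, align 4) → ends 12; pad 4 to align 8 for blocks; blocks at 16 (size 8, align 8) → ends 24; total 24 bytes, alignment 8
channels at 0 (size 1, align 1) → ends 1
pad 3 to align 4 for pitch
pitch at 4 (size 4, align 4) → ends 8
layer at 8 (size 24, align 8) → ends 32
width at 32 (size 4, align 4) → ends 36
pad 4 to align 8 for depth
depth at 40 (size 8, align 8) → ends 48
mip_level at 48 (size 5, align 1) → ends 53
format at 53 (size 1, align 1) → ends 54
pad 2 to align 8 for stride
stride at 56 (size 8, align 8) → ends 64
total 64 bytes, alignment 8
— Msg2 —
format at 0 (size 1, align 1) → ends 1
pad 7 to align 8 for stride
stride at 8 (size 8, align 8) → ends 16
mip_level at 16 (size 5, align 1) → ends 21
pad 3 to align 4 for width
width at 24 (size 4, align 4) → ends 28
channels at 28 (size 1, align 1) → ends 29
pad 3 to align 4 for pitch
pitch at 32 (size 4, align 4) → ends 36
pad 4 to align 8 for layer
layer at 40 (size 24, align 8) → ends 64
depth at 64 (size 8, align 8) → ends 72
total 72 bytes, alignment 8
64 − 72 = -8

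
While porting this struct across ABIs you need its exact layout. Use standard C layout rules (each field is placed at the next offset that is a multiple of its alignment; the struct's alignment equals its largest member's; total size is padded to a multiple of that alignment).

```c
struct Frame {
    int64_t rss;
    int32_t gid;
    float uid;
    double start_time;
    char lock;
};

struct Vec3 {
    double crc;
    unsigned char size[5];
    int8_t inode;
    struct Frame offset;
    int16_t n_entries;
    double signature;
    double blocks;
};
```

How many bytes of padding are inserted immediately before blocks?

Frame: rss at 0 (size 8, align 8) → ends 8; gid at 8 (size 4, align 4) → ends 12; uid at 12 (size 4, align 4) → ends 16; start_time at 16 (size 8, align 8) → ends 24; lock at 24 (size 1, align 1) → ends 25; tail pad 7 to reach multiple of 8; total 32 bytes, alignment 8
crc at 0 (size 8, align 8) → ends 8
size at 8 (size 5, align 1) → ends 13
inode at 13 (size 1, align 1) → ends 14
pad 2 to align 8 for offset
offset at 16 (size 32, align 8) → ends 48
n_entries at 48 (size 2, align 2) → ends 50
pad 6 to align 8 for signature
signature at 56 (size 8, align 8) → ends 64
blocks at 64 (size 8, align 8) → ends 72

0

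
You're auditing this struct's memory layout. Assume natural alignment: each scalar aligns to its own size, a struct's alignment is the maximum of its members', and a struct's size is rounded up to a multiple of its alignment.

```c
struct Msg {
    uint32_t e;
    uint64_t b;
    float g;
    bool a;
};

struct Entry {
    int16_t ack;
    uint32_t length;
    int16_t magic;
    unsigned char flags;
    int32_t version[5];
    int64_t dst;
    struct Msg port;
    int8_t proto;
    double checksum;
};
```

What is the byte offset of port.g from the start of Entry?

Msg: e at 0 (size 4, align 4) → ends 4; pad 4 to align 8 for b; b at 8 (size 8, align 8) → ends 16; g at 16 (size 4, align 4) → ends 20; a at 20 (size 1, align 1) → ends 21; tail pad 3 to reach multiple of 8; total 24 bytes, alignment 8
ack at 0 (size 2, align 2) → ends 2
pad 2 to align 4 for length
length at 4 (size 4, align 4) → ends 8
magic at 8 (size 2, align 2) → ends 10
flags at 10 (size 1, align 1) → ends 11
pad 1 to align 4 for version
version at 12 (size 20, align 4) → ends 32
dst at 32 (size 8, align 8) → ends 40
port at 40 (size 24, align 8) → ends 64
within Msg: g at 16
40 + 16 = 56

56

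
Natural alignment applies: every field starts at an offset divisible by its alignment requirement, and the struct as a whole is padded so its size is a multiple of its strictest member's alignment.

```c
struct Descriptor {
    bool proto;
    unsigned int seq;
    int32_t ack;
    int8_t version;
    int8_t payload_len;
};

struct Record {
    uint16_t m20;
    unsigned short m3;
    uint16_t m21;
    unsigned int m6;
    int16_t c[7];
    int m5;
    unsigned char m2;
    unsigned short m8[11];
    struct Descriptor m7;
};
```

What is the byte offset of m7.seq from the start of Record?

60

Descriptor: proto at 0 (size 1, align 1) → ends 1; pad 3 to align 4 for seq; seq at 4 (size 4, align 4) → ends 8; ack at 8 (size 4, align 4) → ends 12; version at 12 (size 1, align 1) → ends 13; payload_len at 13 (size 1, align 1) → ends 14; tail pad 2 to reach multiple of 4; total 16 bytes, alignment 4
m20 at 0 (size 2, align 2) → ends 2
m3 at 2 (size 2, align 2) → ends 4
m21 at 4 (size 2, align 2) → ends 6
pad 2 to align 4 for m6
m6 at 8 (size 4, align 4) → ends 12
c at 12 (size 14, align 2) → ends 26
pad 2 to align 4 for m5
m5 at 28 (size 4, align 4) → ends 32
m2 at 32 (size 1, align 1) → ends 33
pad 1 to align 2 for m8
m8 at 34 (size 22, align 2) → ends 56
m7 at 56 (size 16, align 4) → ends 72
within Descriptor: seq at 4
56 + 4 = 60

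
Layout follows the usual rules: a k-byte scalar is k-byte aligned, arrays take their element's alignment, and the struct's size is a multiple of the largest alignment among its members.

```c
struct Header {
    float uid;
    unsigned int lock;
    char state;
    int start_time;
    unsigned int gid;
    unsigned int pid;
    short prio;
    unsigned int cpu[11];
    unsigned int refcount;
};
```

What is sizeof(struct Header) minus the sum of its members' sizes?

5

@0: uid [4B, align 4] → 4
@4: lock [4B, align 4] → 8
@8: state [1B, align 1] → 9
+3 pad (align 4)
@12: start_time [4B, align 4] → 16
@16: gid [4B, align 4] → 20
@20: pid [4B, align 4] → 24
@24: prio [2B, align 2] → 26
+2 pad (align 4)
@28: cpu [44B, align 4] → 72
@72: refcount [4B, align 4] → 76
size 76, align 4
data bytes 71, size 76 → padding 5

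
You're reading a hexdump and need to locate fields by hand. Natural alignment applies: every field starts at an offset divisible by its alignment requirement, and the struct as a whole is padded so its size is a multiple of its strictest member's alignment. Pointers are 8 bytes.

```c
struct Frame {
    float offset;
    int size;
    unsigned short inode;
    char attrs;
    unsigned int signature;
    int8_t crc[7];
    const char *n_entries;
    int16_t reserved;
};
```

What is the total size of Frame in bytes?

offset at 0 (size 4, align 4) → ends 4
size at 4 (size 4, align 4) → ends 8
inode at 8 (size 2, align 2) → ends 10
attrs at 10 (size 1, align 1) → ends 11
pad 1 to align 4 for signature
signature at 12 (size 4, align 4) → ends 16
crc at 16 (size 7, align 1) → ends 23
pad 1 to align 8 for n_entries
n_entries at 24 (size 8, align 8) → ends 32
reserved at 32 (size 2, align 2) → ends 34
tail pad 6 to reach multiple of 8
total 40 bytes, alignment 8

40 bytes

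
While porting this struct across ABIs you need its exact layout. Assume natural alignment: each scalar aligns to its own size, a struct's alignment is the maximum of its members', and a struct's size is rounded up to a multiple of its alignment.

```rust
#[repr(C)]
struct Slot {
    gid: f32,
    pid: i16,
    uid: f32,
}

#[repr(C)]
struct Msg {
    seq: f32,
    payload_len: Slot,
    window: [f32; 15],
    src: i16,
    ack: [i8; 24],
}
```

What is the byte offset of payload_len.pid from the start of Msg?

8

Slot: gid at 0 (size 4, align 4) → ends 4; pid at 4 (size 2, align 2) → ends 6; pad 2 to align 4 for uid; uid at 8 (size 4, align 4) → ends 12; total 12 bytes, alignment 4
seq at 0 (size 4, align 4) → ends 4
payload_len at 4 (size 12, align 4) → ends 16
within Slot: pid at 4
4 + 4 = 8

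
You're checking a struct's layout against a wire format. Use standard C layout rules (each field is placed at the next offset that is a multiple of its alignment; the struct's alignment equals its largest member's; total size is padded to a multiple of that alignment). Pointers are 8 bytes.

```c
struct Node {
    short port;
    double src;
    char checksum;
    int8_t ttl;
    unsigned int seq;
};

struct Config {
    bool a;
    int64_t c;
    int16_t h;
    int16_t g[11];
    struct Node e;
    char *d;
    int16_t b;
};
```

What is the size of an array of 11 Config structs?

880

Node: port at 0 (size 2, align 2) → ends 2; pad 6 to align 8 for src; src at 8 (size 8, align 8) → ends 16; checksum at 16 (size 1, align 1) → ends 17; ttl at 17 (size 1, align 1) → ends 18; pad 2 to align 4 for seq; seq at 20 (size 4, align 4) → ends 24; total 24 bytes, alignment 8
a at 0 (size 1, align 1) → ends 1
pad 7 to align 8 for c
c at 8 (size 8, align 8) → ends 16
h at 16 (size 2, align 2) → ends 18
g at 18 (size 22, align 2) → ends 40
e at 40 (size 24, align 8) → ends 64
d at 64 (size 8, align 8) → ends 72
b at 72 (size 2, align 2) → ends 74
tail pad 6 to reach multiple of 8
total 80 bytes, alignment 8
array of 11: 11 × 80 = 880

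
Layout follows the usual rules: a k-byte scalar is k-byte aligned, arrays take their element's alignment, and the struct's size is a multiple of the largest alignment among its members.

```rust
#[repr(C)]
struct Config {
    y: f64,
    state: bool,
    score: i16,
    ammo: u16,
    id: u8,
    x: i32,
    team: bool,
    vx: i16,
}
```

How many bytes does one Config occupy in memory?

24

y at 0 (size 8, align 8) → ends 8
state at 8 (size 1, align 1) → ends 9
pad 1 to align 2 for score
score at 10 (size 2, align 2) → ends 12
ammo at 12 (size 2, align 2) → ends 14
id at 14 (size 1, align 1) → ends 15
pad 1 to align 4 for x
x at 16 (size 4, align 4) → ends 20
team at 20 (size 1, align 1) → ends 21
pad 1 to align 2 for vx
vx at 22 (size 2, align 2) → ends 24
total 24 bytes, alignment 8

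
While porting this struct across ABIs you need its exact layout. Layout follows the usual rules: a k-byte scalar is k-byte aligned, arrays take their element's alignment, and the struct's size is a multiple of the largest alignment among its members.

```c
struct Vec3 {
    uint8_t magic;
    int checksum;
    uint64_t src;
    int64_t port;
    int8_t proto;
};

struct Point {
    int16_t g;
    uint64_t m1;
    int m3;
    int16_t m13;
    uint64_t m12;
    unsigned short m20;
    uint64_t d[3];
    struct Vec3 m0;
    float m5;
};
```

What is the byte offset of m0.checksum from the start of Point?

68

Vec3: 0..1  magic  (1B, 1-aligned); 1..4  -- padding (3B); 4..8  checksum  (4B, 4-aligned); 8..16  src  (8B, 8-aligned); 16..24  port  (8B, 8-aligned); 24..25  proto  (1B, 1-aligned); 25..32  -- tail padding (7B); sizeof = 32, alignof = 8
0..2  g  (2B, 2-aligned)
2..8  -- padding (6B)
8..16  m1  (8B, 8-aligned)
16..20  m3  (4B, 4-aligned)
20..22  m13  (2B, 2-aligned)
22..24  -- padding (2B)
24..32  m12  (8B, 8-aligned)
32..34  m20  (2B, 2-aligned)
34..40  -- padding (6B)
40..64  d  (24B, 8-aligned)
64..96  m0  (32B, 8-aligned)
within Vec3: checksum at 4
64 + 4 = 68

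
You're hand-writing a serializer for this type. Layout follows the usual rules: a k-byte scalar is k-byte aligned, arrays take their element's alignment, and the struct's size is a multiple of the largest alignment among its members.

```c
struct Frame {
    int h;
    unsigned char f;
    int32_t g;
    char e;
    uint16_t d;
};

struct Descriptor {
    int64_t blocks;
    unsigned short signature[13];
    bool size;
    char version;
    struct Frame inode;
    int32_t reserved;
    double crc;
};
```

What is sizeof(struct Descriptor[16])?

1024

Frame: 0..4  h  (4B, 4-aligned); 4..5  f  (1B, 1-aligned); 5..8  -- padding (3B); 8..12  g  (4B, 4-aligned); 12..13  e  (1B, 1-aligned); 13..14  -- padding (1B); 14..16  d  (2B, 2-aligned); sizeof = 16, alignof = 4
0..8  blocks  (8B, 8-aligned)
8..34  signature  (26B, 2-aligned)
34..35  size  (1B, 1-aligned)
35..36  version  (1B, 1-aligned)
36..52  inode  (16B, 4-aligned)
52..56  reserved  (4B, 4-aligned)
56..64  crc  (8B, 8-aligned)
sizeof = 64, alignof = 8
array of 16: 16 × 64 = 1024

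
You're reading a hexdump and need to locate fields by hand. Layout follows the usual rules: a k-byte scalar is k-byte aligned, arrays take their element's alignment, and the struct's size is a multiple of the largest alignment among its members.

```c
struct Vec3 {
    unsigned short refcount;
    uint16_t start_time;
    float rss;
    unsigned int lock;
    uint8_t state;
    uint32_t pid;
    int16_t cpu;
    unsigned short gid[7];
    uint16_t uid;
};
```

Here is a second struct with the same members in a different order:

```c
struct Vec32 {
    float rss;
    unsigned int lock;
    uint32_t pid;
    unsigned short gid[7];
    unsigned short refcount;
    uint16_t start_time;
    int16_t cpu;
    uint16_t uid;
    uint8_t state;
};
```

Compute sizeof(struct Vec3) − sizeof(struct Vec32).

4

refcount at 0 (size 2, align 2) → ends 2
start_time at 2 (size 2, align 2) → ends 4
rss at 4 (size 4, align 4) → ends 8
lock at 8 (size 4, align 4) → ends 12
state at 12 (size 1, align 1) → ends 13
pad 3 to align 4 for pid
pid at 16 (size 4, align 4) → ends 20
cpu at 20 (size 2, align 2) → ends 22
gid at 22 (size 14, align 2) → ends 36
uid at 36 (size 2, align 2) → ends 38
tail pad 2 to reach multiple of 4
total 40 bytes, alignment 4
— Vec32 —
rss at 0 (size 4, align 4) → ends 4
lock at 4 (size 4, align 4) → ends 8
pid at 8 (size 4, align 4) → ends 12
gid at 12 (size 14, align 2) → ends 26
refcount at 26 (size 2, align 2) → ends 28
start_time at 28 (size 2, align 2) → ends 30
cpu at 30 (size 2, align 2) → ends 32
uid at 32 (size 2, align 2) → ends 34
state at 34 (size 1, align 1) → ends 35
tail pad 1 to reach multiple of 4
total 36 bytes, alignment 4
40 − 36 = 4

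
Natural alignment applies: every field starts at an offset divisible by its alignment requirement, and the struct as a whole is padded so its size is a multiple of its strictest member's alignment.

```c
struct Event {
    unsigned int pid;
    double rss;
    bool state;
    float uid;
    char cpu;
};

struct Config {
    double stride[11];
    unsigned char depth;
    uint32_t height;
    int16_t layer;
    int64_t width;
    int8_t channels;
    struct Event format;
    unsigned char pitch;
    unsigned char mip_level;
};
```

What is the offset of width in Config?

104

Event: 0..4  pid  (4B, 4-aligned); 4..8  -- padding (4B); 8..16  rss  (8B, 8-aligned); 16..17  state  (1B, 1-aligned); 17..20  -- padding (3B); 20..24  uid  (4B, 4-aligned); 24..25  cpu  (1B, 1-aligned); 25..32  -- tail padding (7B); sizeof = 32, alignof = 8
0..88  stride  (88B, 8-aligned)
88..89  depth  (1B, 1-aligned)
89..92  -- padding (3B)
92..96  height  (4B, 4-aligned)
96..98  layer  (2B, 2-aligned)
98..104  -- padding (6B)
104..112  width  (8B, 8-aligned)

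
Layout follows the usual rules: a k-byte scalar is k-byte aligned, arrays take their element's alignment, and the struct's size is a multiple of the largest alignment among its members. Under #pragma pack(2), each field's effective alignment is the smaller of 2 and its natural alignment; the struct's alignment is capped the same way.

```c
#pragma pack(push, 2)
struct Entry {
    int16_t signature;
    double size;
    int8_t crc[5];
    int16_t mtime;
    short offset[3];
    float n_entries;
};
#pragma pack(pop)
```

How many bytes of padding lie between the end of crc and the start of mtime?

0..2  signature  (2B, 2-aligned)
2..10  size  (8B, 2-aligned)
10..15  crc  (5B, 1-aligned)
15..16  -- padding (1B)
16..18  mtime  (2B, 2-aligned)

1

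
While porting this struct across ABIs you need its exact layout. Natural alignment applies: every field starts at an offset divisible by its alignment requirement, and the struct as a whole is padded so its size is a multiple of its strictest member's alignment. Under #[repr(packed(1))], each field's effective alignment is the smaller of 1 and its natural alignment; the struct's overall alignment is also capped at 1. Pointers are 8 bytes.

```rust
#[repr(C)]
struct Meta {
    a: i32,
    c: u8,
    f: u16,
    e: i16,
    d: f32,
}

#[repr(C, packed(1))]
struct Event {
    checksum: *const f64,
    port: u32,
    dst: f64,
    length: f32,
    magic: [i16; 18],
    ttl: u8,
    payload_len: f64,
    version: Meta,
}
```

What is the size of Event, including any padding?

Meta: a at 0 (size 4, align 4) → ends 4; c at 4 (size 1, align 1) → ends 5; pad 1 to align 2 for f; f at 6 (size 2, align 2) → ends 8; e at 8 (size 2, align 2) → ends 10; pad 2 to align 4 for d; d at 12 (size 4, align 4) → ends 16; total 16 bytes, alignment 4
checksum at 0 (size 8, align 1) → ends 8
port at 8 (size 4, align 1) → ends 12
dst at 12 (size 8, align 1) → ends 20
length at 20 (size 4, align 1) → ends 24
magic at 24 (size 36, align 1) → ends 60
ttl at 60 (size 1, align 1) → ends 61
payload_len at 61 (size 8, align 1) → ends 69
version at 69 (size 16, align 1) → ends 85
total 85 bytes, alignment 1

85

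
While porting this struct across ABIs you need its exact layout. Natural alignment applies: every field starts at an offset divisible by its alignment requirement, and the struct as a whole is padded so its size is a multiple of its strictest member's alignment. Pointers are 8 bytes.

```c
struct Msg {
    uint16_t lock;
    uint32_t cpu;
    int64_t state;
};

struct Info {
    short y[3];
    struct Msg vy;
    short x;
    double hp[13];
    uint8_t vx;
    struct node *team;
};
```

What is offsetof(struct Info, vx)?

Msg: @0: lock [2B, align 2] → 2; +2 pad (align 4); @4: cpu [4B, align 4] → 8; @8: state [8B, align 8] → 16; size 16, align 8
@0: y [6B, align 2] → 6
+2 pad (align 8)
@8: vy [16B, align 8] → 24
@24: x [2B, align 2] → 26
+6 pad (align 8)
@32: hp [104B, align 8] → 136
@136: vx [1B, align 1] → 137

136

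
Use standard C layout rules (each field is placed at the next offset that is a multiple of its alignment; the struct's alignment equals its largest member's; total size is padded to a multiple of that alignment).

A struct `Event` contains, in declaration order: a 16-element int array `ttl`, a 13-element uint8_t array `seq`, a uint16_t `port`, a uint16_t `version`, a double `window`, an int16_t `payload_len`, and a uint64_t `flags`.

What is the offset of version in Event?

80

ttl at 0 (size 64, align 4) → ends 64
seq at 64 (size 13, align 1) → ends 77
pad 1 to align 2 for port
port at 78 (size 2, align 2) → ends 80
version at 80 (size 2, align 2) → ends 82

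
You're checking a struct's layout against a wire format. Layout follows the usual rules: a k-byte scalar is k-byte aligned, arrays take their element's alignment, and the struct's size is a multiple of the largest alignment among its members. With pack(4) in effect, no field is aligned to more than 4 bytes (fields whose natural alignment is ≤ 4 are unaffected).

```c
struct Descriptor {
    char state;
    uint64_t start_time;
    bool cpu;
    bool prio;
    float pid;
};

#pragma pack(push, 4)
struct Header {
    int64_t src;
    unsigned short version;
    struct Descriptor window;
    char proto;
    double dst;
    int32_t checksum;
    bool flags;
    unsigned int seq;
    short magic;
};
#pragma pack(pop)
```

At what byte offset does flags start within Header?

Descriptor: state at 0 (size 1, align 1) → ends 1; pad 7 to align 8 for start_time; start_time at 8 (size 8, align 8) → ends 16; cpu at 16 (size 1, align 1) → ends 17; prio at 17 (size 1, align 1) → ends 18; pad 2 to align 4 for pid; pid at 20 (size 4, align 4) → ends 24; total 24 bytes, alignment 8
src at 0 (size 8, align 4) → ends 8
version at 8 (size 2, align 2) → ends 10
pad 2 to align 4 for window
window at 12 (size 24, align 4) → ends 36
proto at 36 (size 1, align 1) → ends 37
pad 3 to align 4 for dst
dst at 40 (size 8, align 4) → ends 48
checksum at 48 (size 4, align 4) → ends 52
flags at 52 (size 1, align 1) → ends 53

52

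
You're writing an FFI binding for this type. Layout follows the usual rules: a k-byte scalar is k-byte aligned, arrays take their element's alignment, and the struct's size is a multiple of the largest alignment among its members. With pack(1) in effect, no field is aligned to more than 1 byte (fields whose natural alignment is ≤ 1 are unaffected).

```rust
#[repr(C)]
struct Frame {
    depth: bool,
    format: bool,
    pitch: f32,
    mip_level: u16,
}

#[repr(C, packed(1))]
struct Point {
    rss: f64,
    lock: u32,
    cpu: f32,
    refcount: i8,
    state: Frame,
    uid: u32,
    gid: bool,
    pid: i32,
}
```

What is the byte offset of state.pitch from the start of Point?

Frame: @0: depth [1B, align 1] → 1; @1: format [1B, align 1] → 2; +2 pad (align 4); @4: pitch [4B, align 4] → 8; @8: mip_level [2B, align 2] → 10; +2 tail pad (align 4); size 12, align 4
@0: rss [8B, align 1] → 8
@8: lock [4B, align 1] → 12
@12: cpu [4B, align 1] → 16
@16: refcount [1B, align 1] → 17
@17: state [12B, align 1] → 29
within Frame: pitch at 4
17 + 4 = 21

21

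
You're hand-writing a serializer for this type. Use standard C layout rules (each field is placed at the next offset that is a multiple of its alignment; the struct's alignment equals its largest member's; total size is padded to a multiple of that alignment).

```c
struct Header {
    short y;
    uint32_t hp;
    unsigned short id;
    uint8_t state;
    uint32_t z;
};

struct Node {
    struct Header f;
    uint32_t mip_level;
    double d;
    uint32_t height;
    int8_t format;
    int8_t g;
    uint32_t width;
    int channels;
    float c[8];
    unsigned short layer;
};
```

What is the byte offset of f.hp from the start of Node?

4

Header: @0: y [2B, align 2] → 2; +2 pad (align 4); @4: hp [4B, align 4] → 8; @8: id [2B, align 2] → 10; @10: state [1B, align 1] → 11; +1 pad (align 4); @12: z [4B, align 4] → 16; size 16, align 4
@0: f [16B, align 4] → 16
within Header: hp at 4
0 + 4 = 4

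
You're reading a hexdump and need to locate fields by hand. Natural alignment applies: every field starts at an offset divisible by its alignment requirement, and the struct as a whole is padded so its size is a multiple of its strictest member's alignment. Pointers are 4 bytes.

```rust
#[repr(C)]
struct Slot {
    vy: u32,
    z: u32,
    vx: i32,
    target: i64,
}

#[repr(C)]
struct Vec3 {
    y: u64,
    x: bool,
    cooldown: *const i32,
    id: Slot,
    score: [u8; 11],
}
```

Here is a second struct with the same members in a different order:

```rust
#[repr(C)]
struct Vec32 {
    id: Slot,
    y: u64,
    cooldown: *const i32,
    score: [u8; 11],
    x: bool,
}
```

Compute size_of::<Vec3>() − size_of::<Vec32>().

8

Slot: 0..4  vy  (4B, 4-aligned); 4..8  z  (4B, 4-aligned); 8..12  vx  (4B, 4-aligned); 12..16  -- padding (4B); 16..24  target  (8B, 8-aligned); sizeof = 24, alignof = 8
0..8  y  (8B, 8-aligned)
8..9  x  (1B, 1-aligned)
9..12  -- padding (3B)
12..16  cooldown  (4B, 4-aligned)
16..40  id  (24B, 8-aligned)
40..51  score  (11B, 1-aligned)
51..56  -- tail padding (5B)
sizeof = 56, alignof = 8
— Vec32 —
0..24  id  (24B, 8-aligned)
24..32  y  (8B, 8-aligned)
32..36  cooldown  (4B, 4-aligned)
36..47  score  (11B, 1-aligned)
47..48  x  (1B, 1-aligned)
sizeof = 48, alignof = 8
56 − 48 = 8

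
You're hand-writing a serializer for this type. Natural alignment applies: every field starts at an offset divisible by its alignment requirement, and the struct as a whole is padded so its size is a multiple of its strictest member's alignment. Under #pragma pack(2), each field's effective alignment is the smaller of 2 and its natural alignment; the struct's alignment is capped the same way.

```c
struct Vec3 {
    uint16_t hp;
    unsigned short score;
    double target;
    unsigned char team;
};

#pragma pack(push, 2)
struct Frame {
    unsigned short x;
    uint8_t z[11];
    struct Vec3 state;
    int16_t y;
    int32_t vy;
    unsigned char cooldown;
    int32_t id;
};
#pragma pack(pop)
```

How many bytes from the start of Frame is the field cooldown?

Vec3: 0..2  hp  (2B, 2-aligned); 2..4  score  (2B, 2-aligned); 4..8  -- padding (4B); 8..16  target  (8B, 8-aligned); 16..17  team  (1B, 1-aligned); 17..24  -- tail padding (7B); sizeof = 24, alignof = 8
0..2  x  (2B, 2-aligned)
2..13  z  (11B, 1-aligned)
13..14  -- padding (1B)
14..38  state  (24B, 2-aligned)
38..40  y  (2B, 2-aligned)
40..44  vy  (4B, 2-aligned)
44..45  cooldown  (1B, 1-aligned)

44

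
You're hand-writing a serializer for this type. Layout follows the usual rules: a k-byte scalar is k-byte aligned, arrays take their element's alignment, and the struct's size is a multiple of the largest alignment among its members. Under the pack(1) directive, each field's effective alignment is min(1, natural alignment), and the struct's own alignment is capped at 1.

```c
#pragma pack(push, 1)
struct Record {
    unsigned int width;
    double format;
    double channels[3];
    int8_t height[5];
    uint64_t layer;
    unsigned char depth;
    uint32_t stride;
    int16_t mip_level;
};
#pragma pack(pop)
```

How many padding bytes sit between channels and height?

0

0..4  width  (4B, 1-aligned)
4..12  format  (8B, 1-aligned)
12..36  channels  (24B, 1-aligned)
36..41  height  (5B, 1-aligned)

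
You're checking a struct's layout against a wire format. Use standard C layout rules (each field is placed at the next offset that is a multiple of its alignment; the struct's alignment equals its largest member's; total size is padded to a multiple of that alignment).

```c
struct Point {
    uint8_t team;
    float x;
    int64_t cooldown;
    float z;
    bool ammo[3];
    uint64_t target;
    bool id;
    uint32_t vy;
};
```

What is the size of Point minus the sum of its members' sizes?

0..1  team  (1B, 1-aligned)
1..4  -- padding (3B)
4..8  x  (4B, 4-aligned)
8..16  cooldown  (8B, 8-aligned)
16..20  z  (4B, 4-aligned)
20..23  ammo  (3B, 1-aligned)
23..24  -- padding (1B)
24..32  target  (8B, 8-aligned)
32..33  id  (1B, 1-aligned)
33..36  -- padding (3B)
36..40  vy  (4B, 4-aligned)
sizeof = 40, alignof = 8
data bytes 33, size 40 → padding 7

7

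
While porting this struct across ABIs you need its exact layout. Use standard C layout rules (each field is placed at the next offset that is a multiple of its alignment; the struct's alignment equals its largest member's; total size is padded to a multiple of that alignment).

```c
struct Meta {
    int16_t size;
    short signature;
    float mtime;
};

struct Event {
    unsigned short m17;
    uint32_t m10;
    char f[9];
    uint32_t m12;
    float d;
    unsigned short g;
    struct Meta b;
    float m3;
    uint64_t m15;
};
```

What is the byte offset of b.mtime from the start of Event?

36

Meta: 0..2  size  (2B, 2-aligned); 2..4  signature  (2B, 2-aligned); 4..8  mtime  (4B, 4-aligned); sizeof = 8, alignof = 4
0..2  m17  (2B, 2-aligned)
2..4  -- padding (2B)
4..8  m10  (4B, 4-aligned)
8..17  f  (9B, 1-aligned)
17..20  -- padding (3B)
20..24  m12  (4B, 4-aligned)
24..28  d  (4B, 4-aligned)
28..30  g  (2B, 2-aligned)
30..32  -- padding (2B)
32..40  b  (8B, 4-aligned)
within Meta: mtime at 4
32 + 4 = 36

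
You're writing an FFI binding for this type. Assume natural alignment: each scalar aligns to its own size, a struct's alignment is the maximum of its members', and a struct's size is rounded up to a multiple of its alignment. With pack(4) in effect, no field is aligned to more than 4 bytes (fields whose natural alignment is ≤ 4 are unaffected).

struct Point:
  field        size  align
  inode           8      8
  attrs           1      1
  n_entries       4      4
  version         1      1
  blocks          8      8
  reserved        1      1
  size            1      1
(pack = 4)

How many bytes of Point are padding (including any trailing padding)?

@0: inode [8B, align 4] → 8
@8: attrs [1B, align 1] → 9
+3 pad (align 4)
@12: n_entries [4B, align 4] → 16
@16: version [1B, align 1] → 17
+3 pad (align 4)
@20: blocks [8B, align 4] → 28
@28: reserved [1B, align 1] → 29
@29: size [1B, align 1] → 30
+2 tail pad (align 4)
size 32, align 4
data bytes 24, size 32 → padding 8

8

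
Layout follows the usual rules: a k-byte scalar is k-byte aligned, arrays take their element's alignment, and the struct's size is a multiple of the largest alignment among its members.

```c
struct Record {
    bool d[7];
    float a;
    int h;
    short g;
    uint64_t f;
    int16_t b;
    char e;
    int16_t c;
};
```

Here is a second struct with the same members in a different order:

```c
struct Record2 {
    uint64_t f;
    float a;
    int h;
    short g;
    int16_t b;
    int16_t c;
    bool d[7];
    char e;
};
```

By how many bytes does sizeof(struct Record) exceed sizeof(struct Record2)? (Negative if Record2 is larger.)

8

d at 0 (size 7, align 1) → ends 7
pad 1 to align 4 for a
a at 8 (size 4, align 4) → ends 12
h at 12 (size 4, align 4) → ends 16
g at 16 (size 2, align 2) → ends 18
pad 6 to align 8 for f
f at 24 (size 8, align 8) → ends 32
b at 32 (size 2, align 2) → ends 34
e at 34 (size 1, align 1) → ends 35
pad 1 to align 2 for c
c at 36 (size 2, align 2) → ends 38
tail pad 2 to reach multiple of 8
total 40 bytes, alignment 8
— Record2 —
f at 0 (size 8, align 8) → ends 8
a at 8 (size 4, align 4) → ends 12
h at 12 (size 4, align 4) → ends 16
g at 16 (size 2, align 2) → ends 18
b at 18 (size 2, align 2) → ends 20
c at 20 (size 2, align 2) → ends 22
d at 22 (size 7, align 1) → ends 29
e at 29 (size 1, align 1) → ends 30
tail pad 2 to reach multiple of 8
total 32 bytes, alignment 8
40 − 32 = 8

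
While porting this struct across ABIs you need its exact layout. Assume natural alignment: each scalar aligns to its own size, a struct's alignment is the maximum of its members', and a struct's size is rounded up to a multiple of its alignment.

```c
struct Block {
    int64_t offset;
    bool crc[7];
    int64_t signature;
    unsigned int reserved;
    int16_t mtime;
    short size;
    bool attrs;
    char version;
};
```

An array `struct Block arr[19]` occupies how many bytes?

760

@0: offset [8B, align 8] → 8
@8: crc [7B, align 1] → 15
+1 pad (align 8)
@16: signature [8B, align 8] → 24
@24: reserved [4B, align 4] → 28
@28: mtime [2B, align 2] → 30
@30: size [2B, align 2] → 32
@32: attrs [1B, align 1] → 33
@33: version [1B, align 1] → 34
+6 tail pad (align 8)
size 40, align 8
array of 19: 19 × 40 = 760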